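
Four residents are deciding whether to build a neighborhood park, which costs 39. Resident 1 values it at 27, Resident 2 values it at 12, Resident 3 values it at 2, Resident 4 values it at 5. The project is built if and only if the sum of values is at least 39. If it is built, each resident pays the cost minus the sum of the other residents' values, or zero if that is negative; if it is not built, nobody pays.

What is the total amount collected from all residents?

25

Total value 46 ≥ cost 39, so it is built.
Resident 1: others sum to 19; max(0, 39 - 19) = 20.
Resident 2: others sum to 34; max(0, 39 - 34) = 5.
Resident 3: others sum to 44; max(0, 39 - 44) = 0.
Resident 4: others sum to 41; max(0, 39 - 41) = 0.
Total collected = 20 + 5 + 0 + 0 = 25.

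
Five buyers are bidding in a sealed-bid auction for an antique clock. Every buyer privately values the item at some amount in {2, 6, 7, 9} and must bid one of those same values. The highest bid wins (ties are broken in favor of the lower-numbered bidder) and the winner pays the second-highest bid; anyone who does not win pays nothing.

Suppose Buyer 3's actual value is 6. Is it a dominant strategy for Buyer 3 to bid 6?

Yes

Check each profile of the others' bids and compare truth against every alternative bid.
Others bid (2, 2, 2, 2): truth gives 4, best alternative gives 4.
Others bid (2, 2, 2, 6): truth gives 0, best alternative gives 0.
Others bid (2, 2, 2, 7): truth gives 0, best alternative gives 0.
Others bid (2, 2, 2, 9): truth gives 0, best alternative gives 0.
Others bid (2, 2, 6, 2): truth gives 0, best alternative gives 0.
Others bid (2, 2, 6, 6): truth gives 0, best alternative gives 0.
(Remaining 250 profiles checked similarly; truth is weakly best in each.)
In every case the truthful bid is at least as good as any alternative, so it is a dominant strategy.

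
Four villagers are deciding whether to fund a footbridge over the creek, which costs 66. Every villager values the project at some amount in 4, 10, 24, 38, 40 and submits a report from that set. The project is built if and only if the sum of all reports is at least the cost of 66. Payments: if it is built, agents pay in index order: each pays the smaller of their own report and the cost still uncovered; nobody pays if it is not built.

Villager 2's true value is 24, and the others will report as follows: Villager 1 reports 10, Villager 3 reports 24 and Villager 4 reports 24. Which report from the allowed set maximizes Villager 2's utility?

Report 4: project not built, utility 0.
Report 10: project built, pays 10, utility 24 - 10 = 14.
Report 24: project built, pays 24, utility 24 - 24 = 0.
Report 38: project built, pays 38, utility 24 - 38 = -14.
Report 40: project built, pays 40, utility 24 - 40 = -16.
The best choice is 10 with utility 14.

10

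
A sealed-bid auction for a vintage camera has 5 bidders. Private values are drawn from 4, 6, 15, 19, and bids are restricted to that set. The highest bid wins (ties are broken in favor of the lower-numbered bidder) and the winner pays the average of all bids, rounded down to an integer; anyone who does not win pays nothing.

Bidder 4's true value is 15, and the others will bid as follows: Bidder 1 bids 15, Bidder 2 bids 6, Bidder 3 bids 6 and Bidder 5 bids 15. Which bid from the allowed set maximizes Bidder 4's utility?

19

Bid 4: loses, pays 0, utility 0.
Bid 6: loses, pays 0, utility 0.
Bid 15: loses, pays 0, utility 0.
Bid 19: wins, pays 12, utility 15 - 12 = 3.
The best choice is 19 with utility 3.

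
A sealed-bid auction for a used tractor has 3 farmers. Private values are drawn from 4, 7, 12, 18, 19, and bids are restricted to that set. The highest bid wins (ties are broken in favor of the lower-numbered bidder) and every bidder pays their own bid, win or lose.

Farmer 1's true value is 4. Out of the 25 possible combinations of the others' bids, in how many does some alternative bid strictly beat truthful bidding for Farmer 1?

3

Others bid (4, 7): truth gives -4; bid 7 gives -3 > -4. Violating.
Others bid (7, 4): truth gives -4; bid 7 gives -3 > -4. Violating.
Others bid (7, 7): truth gives -4; bid 7 gives -3 > -4. Violating.
Others bid (4, 4): truth gives 0; no alternative beats it.
Others bid (4, 12): truth gives -4; no alternative beats it.
(Checking all 25 profiles: 3 have a profitable deviation, 22 do not.)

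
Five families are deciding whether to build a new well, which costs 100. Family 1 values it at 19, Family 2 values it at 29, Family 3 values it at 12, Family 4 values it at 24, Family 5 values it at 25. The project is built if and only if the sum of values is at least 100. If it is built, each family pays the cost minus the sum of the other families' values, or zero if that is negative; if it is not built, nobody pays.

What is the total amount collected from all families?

Total value 109 ≥ cost 100, so it is built.
Family 1: others sum to 90; max(0, 100 - 90) = 10.
Family 2: others sum to 80; max(0, 100 - 80) = 20.
Family 3: others sum to 97; max(0, 100 - 97) = 3.
Family 4: others sum to 85; max(0, 100 - 85) = 15.
Family 5: others sum to 84; max(0, 100 - 84) = 16.
Total collected = 10 + 20 + 3 + 15 + 16 = 64.

64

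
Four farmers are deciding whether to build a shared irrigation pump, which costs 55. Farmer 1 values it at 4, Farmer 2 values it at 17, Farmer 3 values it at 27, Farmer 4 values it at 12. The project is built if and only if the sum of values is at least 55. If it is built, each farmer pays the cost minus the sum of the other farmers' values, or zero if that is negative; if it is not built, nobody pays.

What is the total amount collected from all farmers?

Total value 60 ≥ cost 55, so it is built.
Farmer 1: others sum to 56; max(0, 55 - 56) = 0.
Farmer 2: others sum to 43; max(0, 55 - 43) = 12.
Farmer 3: others sum to 33; max(0, 55 - 33) = 22.
Farmer 4: others sum to 48; max(0, 55 - 48) = 7.
Total collected = 0 + 12 + 22 + 7 = 41.

41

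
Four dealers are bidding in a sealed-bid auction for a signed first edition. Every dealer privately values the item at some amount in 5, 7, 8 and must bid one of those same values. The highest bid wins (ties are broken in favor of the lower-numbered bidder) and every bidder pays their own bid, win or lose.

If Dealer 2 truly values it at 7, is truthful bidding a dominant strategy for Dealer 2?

No

Consider the case where Dealer 1 bids 5, Dealer 3 bids 5 and Dealer 4 bids 8.
Truthful bid 7: loses but pays 7, utility -7.
Bid 5 instead: loses but pays 5, utility -5.
Since -5 > -7, bidding 5 is strictly better here, so truthful bidding is not dominant.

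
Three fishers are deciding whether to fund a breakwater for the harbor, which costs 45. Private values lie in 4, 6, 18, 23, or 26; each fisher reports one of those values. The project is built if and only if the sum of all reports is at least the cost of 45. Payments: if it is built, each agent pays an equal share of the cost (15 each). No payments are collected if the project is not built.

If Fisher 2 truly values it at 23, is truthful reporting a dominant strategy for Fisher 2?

Yes

Check each profile of the others' reports and compare truth against every alternative report.
Others report (4, 18): truth gives 8, best alternative gives 8.
Others report (4, 23): truth gives 8, best alternative gives 8.
Others report (4, 26): truth gives 8, best alternative gives 8.
Others report (6, 18): truth gives 8, best alternative gives 8.
Others report (6, 23): truth gives 8, best alternative gives 8.
Others report (6, 26): truth gives 8, best alternative gives 8.
(Remaining 19 profiles checked similarly; truth is weakly best in each.)
In every case the truthful report is at least as good as any alternative, so it is a dominant strategy.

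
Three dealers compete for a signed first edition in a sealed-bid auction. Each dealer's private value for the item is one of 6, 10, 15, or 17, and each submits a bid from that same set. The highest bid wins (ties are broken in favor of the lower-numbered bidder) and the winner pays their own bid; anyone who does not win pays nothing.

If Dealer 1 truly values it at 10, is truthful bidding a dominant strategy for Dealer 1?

Consider the case where Dealer 2 bids 6 and Dealer 3 bids 6.
Truthful bid 10: wins, pays 10, utility 10 - 10 = 0.
Bid 6 instead: wins, pays 6, utility 10 - 6 = 4.
Since 4 > 0, bidding 6 is strictly better here, so truthful bidding is not dominant.

No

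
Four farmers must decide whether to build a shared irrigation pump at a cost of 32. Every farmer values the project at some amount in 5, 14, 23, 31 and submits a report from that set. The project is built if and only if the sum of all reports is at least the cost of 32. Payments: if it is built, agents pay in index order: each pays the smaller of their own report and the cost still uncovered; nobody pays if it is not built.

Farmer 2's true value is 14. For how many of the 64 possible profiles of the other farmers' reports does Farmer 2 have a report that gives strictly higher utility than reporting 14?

Others report (5, 5, 23): truth gives 0; report 5 gives 9 > 0. Violating.
Others report (5, 5, 31): truth gives 0; report 5 gives 9 > 0. Violating.
Others report (5, 14, 14): truth gives 0; report 5 gives 9 > 0. Violating.
Others report (5, 14, 23): truth gives 0; report 5 gives 9 > 0. Violating.
Others report (5, 5, 5): truth gives 0; no alternative beats it.
Others report (5, 5, 14): truth gives 0; no alternative beats it.
(Checking all 64 profiles: 44 have a profitable deviation, 20 do not.)

44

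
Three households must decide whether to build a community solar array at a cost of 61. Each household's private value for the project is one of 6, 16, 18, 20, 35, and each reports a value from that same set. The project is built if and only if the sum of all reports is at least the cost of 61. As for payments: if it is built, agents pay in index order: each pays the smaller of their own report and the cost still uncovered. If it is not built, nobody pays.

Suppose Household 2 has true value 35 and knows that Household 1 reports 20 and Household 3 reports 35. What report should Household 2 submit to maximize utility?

Report 6: project built, pays 6, utility 35 - 6 = 29.
Report 16: project built, pays 16, utility 35 - 16 = 19.
Report 18: project built, pays 18, utility 35 - 18 = 17.
Report 20: project built, pays 20, utility 35 - 20 = 15.
Report 35: project built, pays 35, utility 35 - 35 = 0.
The best choice is 6 with utility 29.

6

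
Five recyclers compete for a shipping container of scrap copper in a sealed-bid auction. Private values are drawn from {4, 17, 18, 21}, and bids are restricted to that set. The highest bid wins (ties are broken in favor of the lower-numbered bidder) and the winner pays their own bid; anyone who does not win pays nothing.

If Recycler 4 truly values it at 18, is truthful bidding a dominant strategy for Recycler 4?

Consider the case where Recycler 1 bids 4, Recycler 2 bids 4, Recycler 3 bids 4 and Recycler 5 bids 4.
Truthful bid 18: wins, pays 18, utility 18 - 18 = 0.
Bid 17 instead: wins, pays 17, utility 18 - 17 = 1.
Since 1 > 0, bidding 17 is strictly better here, so truthful bidding is not dominant.

No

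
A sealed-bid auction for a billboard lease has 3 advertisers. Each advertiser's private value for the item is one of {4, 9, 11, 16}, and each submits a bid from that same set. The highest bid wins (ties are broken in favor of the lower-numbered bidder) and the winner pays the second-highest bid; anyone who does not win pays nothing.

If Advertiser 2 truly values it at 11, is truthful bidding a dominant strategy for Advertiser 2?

Check each profile of the others' bids and compare truth against every alternative bid.
Others bid (4, 4): truth gives 7, best alternative gives 7.
Others bid (4, 9): truth gives 2, best alternative gives 2.
Others bid (9, 4): truth gives 2, best alternative gives 2.
Others bid (9, 9): truth gives 2, best alternative gives 2.
Others bid (4, 11): truth gives 0, best alternative gives 0.
Others bid (4, 16): truth gives 0, best alternative gives 0.
(Remaining 10 profiles checked similarly; truth is weakly best in each.)
In every case the truthful bid is at least as good as any alternative, so it is a dominant strategy.

Yes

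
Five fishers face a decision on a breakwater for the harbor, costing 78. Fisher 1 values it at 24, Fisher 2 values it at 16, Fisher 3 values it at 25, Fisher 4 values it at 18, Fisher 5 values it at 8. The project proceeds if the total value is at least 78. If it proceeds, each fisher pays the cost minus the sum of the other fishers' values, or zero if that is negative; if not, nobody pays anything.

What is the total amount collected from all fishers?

31

Total value 91 ≥ cost 78, so it is built.
Fisher 1: others sum to 67; max(0, 78 - 67) = 11.
Fisher 2: others sum to 75; max(0, 78 - 75) = 3.
Fisher 3: others sum to 66; max(0, 78 - 66) = 12.
Fisher 4: others sum to 73; max(0, 78 - 73) = 5.
Fisher 5: others sum to 83; max(0, 78 - 83) = 0.
Total collected = 11 + 3 + 12 + 5 + 0 = 31.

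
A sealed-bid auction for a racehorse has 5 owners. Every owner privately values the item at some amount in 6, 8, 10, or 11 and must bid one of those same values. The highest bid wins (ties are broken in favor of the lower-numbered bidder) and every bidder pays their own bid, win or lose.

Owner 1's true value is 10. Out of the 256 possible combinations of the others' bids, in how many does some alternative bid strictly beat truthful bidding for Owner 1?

191

Others bid (6, 6, 6, 6): truth gives 0; bid 6 gives 4 > 0. Violating.
Others bid (6, 6, 6, 8): truth gives 0; bid 8 gives 2 > 0. Violating.
Others bid (6, 6, 6, 11): truth gives -10; bid 11 gives -1 > -10. Violating.
Others bid (6, 6, 8, 6): truth gives 0; bid 8 gives 2 > 0. Violating.
Others bid (6, 6, 6, 10): truth gives 0; no alternative beats it.
Others bid (6, 6, 8, 10): truth gives 0; no alternative beats it.
(Checking all 256 profiles: 191 have a profitable deviation, 65 do not.)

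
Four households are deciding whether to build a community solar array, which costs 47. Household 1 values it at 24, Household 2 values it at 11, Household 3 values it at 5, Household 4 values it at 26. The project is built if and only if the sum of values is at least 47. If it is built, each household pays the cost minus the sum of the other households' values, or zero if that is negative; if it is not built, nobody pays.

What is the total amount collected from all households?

Total value 66 ≥ cost 47, so it is built.
Household 1: others sum to 42; max(0, 47 - 42) = 5.
Household 2: others sum to 55; max(0, 47 - 55) = 0.
Household 3: others sum to 61; max(0, 47 - 61) = 0.
Household 4: others sum to 40; max(0, 47 - 40) = 7.
Total collected = 5 + 0 + 0 + 7 = 12.

12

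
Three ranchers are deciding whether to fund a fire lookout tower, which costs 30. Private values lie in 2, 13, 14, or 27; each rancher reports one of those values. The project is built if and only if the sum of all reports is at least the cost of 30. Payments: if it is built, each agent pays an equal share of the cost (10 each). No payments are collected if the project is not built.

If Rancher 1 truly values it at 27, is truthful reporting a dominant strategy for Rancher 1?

Check each profile of the others' reports and compare truth against every alternative report.
Others report (2, 2): truth gives 17, best alternative gives 0.
Others report (2, 13): truth gives 17, best alternative gives 0.
Others report (13, 2): truth gives 17, best alternative gives 0.
Others report (2, 14): truth gives 17, best alternative gives 17.
Others report (2, 27): truth gives 17, best alternative gives 17.
Others report (13, 13): truth gives 17, best alternative gives 17.
(Remaining 10 profiles checked similarly; truth is weakly best in each.)
In every case the truthful report is at least as good as any alternative, so it is a dominant strategy.

Yes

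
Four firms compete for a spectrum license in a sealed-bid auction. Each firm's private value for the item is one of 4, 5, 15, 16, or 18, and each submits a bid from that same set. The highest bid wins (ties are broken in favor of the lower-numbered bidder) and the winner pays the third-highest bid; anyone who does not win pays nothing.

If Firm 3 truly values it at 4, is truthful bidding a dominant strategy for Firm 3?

Check each profile of the others' bids and compare truth against every alternative bid.
Others bid (4, 4, 4): truth gives 0, best alternative gives 0.
Others bid (4, 4, 5): truth gives 0, best alternative gives 0.
Others bid (4, 4, 15): truth gives 0, best alternative gives 0.
Others bid (4, 4, 16): truth gives 0, best alternative gives 0.
Others bid (4, 4, 18): truth gives 0, best alternative gives 0.
Others bid (4, 5, 4): truth gives 0, best alternative gives 0.
(Remaining 119 profiles checked similarly; truth is weakly best in each.)
In every case the truthful bid is at least as good as any alternative, so it is a dominant strategy.

Yes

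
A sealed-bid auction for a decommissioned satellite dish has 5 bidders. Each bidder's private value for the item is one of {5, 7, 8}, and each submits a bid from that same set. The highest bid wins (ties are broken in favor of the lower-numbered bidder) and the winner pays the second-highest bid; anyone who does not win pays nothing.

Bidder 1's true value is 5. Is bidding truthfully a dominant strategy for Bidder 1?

Yes

Check each profile of the others' bids and compare truth against every alternative bid.
Others bid (5, 5, 5, 7): truth gives 0, best alternative gives -2.
Others bid (5, 5, 7, 5): truth gives 0, best alternative gives -2.
Others bid (5, 5, 7, 7): truth gives 0, best alternative gives -2.
Others bid (5, 7, 5, 5): truth gives 0, best alternative gives -2.
Others bid (5, 7, 5, 7): truth gives 0, best alternative gives -2.
Others bid (5, 7, 7, 5): truth gives 0, best alternative gives -2.
(Remaining 75 profiles checked similarly; truth is weakly best in each.)
In every case the truthful bid is at least as good as any alternative, so it is a dominant strategy.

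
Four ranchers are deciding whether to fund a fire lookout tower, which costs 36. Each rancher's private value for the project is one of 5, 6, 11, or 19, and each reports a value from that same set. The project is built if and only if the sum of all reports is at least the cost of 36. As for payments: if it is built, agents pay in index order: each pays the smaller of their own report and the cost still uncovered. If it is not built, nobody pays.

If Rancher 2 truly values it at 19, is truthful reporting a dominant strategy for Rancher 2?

Consider the case where Rancher 1 reports 5, Rancher 3 reports 5 and Rancher 4 reports 19.
Truthful report 19: project built, pays 19, utility 19 - 19 = 0.
Report 11 instead: project built, pays 11, utility 19 - 11 = 8.
Since 8 > 0, reporting 11 is strictly better here, so truthful reporting is not dominant.

No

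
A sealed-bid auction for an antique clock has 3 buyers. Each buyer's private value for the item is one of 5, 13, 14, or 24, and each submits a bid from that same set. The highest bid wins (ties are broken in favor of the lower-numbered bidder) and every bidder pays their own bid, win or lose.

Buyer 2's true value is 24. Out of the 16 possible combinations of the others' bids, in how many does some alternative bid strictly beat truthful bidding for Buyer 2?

Others bid (5, 5): truth gives 0; bid 13 gives 11 > 0. Violating.
Others bid (5, 13): truth gives 0; bid 13 gives 11 > 0. Violating.
Others bid (5, 14): truth gives 0; bid 14 gives 10 > 0. Violating.
Others bid (13, 5): truth gives 0; bid 14 gives 10 > 0. Violating.
Others bid (5, 24): truth gives 0; no alternative beats it.
Others bid (13, 24): truth gives 0; no alternative beats it.
(Checking all 16 profiles: 10 have a profitable deviation, 6 do not.)

10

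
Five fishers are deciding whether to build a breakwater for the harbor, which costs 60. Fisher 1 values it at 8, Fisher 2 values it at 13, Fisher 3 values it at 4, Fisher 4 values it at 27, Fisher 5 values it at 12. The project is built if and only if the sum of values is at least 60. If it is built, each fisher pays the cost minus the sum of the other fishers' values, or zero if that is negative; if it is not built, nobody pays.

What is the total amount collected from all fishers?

44

Total value 64 ≥ cost 60, so it is built.
Fisher 1: others sum to 56; max(0, 60 - 56) = 4.
Fisher 2: others sum to 51; max(0, 60 - 51) = 9.
Fisher 3: others sum to 60; max(0, 60 - 60) = 0.
Fisher 4: others sum to 37; max(0, 60 - 37) = 23.
Fisher 5: others sum to 52; max(0, 60 - 52) = 8.
Total collected = 4 + 9 + 0 + 23 + 8 = 44.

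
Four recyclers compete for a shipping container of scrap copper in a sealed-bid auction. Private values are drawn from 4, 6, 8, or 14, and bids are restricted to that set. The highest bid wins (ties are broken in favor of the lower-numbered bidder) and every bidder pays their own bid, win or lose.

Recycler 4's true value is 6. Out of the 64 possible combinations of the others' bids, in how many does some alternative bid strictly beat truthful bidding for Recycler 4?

63

Others bid (4, 4, 6): truth gives -6; bid 8 gives -2 > -6. Violating.
Others bid (4, 4, 8): truth gives -6; bid 4 gives -4 > -6. Violating.
Others bid (4, 4, 14): truth gives -6; bid 4 gives -4 > -6. Violating.
Others bid (4, 6, 4): truth gives -6; bid 8 gives -2 > -6. Violating.
Others bid (4, 4, 4): truth gives 0; no alternative beats it.
(Checking all 64 profiles: 63 have a profitable deviation, 1 does not.)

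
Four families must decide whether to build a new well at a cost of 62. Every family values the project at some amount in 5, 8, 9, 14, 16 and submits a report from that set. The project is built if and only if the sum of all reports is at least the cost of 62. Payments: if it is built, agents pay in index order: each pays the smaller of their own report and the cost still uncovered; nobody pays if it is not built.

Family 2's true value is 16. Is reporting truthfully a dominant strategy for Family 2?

Consider the case where Family 1 reports 16, Family 3 reports 16 and Family 4 reports 16.
Truthful report 16: project built, pays 16, utility 16 - 16 = 0.
Report 14 instead: project built, pays 14, utility 16 - 14 = 2.
Since 2 > 0, reporting 14 is strictly better here, so truthful reporting is not dominant.

No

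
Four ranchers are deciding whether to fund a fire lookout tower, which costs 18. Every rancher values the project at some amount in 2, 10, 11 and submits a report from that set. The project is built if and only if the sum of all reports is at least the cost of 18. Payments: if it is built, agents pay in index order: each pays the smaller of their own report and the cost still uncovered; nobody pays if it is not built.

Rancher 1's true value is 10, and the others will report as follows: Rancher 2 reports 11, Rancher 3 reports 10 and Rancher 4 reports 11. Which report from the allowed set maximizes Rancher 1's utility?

2

Report 2: project built, pays 2, utility 10 - 2 = 8.
Report 10: project built, pays 10, utility 10 - 10 = 0.
Report 11: project built, pays 11, utility 10 - 11 = -1.
The best choice is 2 with utility 8.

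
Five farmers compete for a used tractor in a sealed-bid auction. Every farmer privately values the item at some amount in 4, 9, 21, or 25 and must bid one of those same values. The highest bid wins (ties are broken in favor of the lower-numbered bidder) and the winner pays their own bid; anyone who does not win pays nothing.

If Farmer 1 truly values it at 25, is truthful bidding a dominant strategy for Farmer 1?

Consider the case where Farmer 2 bids 4, Farmer 3 bids 4, Farmer 4 bids 4 and Farmer 5 bids 4.
Truthful bid 25: wins, pays 25, utility 25 - 25 = 0.
Bid 4 instead: wins, pays 4, utility 25 - 4 = 21.
Since 21 > 0, bidding 4 is strictly better here, so truthful bidding is not dominant.

No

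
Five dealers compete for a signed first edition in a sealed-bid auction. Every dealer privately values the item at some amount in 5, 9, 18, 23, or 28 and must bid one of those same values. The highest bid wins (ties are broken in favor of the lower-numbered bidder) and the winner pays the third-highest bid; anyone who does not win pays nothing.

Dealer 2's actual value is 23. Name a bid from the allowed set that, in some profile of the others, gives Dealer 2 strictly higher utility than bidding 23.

Suppose Dealer 1 bids 5, Dealer 3 bids 5, Dealer 4 bids 5 and Dealer 5 bids 28.
Bid 23: loses, pays 0, utility 0.
Bid 28: wins, pays 5, utility 23 - 5 = 18.
So bidding 28 beats truth here (18 > 0).

28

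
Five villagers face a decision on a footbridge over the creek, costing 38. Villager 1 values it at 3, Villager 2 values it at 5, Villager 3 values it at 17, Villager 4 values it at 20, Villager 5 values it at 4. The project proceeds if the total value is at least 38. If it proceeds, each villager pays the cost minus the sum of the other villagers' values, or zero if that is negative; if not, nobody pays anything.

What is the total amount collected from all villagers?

15

Total value 49 ≥ cost 38, so it is built.
Villager 1: others sum to 46; max(0, 38 - 46) = 0.
Villager 2: others sum to 44; max(0, 38 - 44) = 0.
Villager 3: others sum to 32; max(0, 38 - 32) = 6.
Villager 4: others sum to 29; max(0, 38 - 29) = 9.
Villager 5: others sum to 45; max(0, 38 - 45) = 0.
Total collected = 0 + 0 + 6 + 9 + 0 = 15.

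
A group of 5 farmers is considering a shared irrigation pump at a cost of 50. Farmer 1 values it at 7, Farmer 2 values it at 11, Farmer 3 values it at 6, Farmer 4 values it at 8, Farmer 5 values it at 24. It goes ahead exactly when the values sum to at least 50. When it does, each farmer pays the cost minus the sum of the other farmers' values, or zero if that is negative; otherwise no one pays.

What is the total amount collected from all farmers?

Total value 56 ≥ cost 50, so it is built.
Farmer 1: others sum to 49; max(0, 50 - 49) = 1.
Farmer 2: others sum to 45; max(0, 50 - 45) = 5.
Farmer 3: others sum to 50; max(0, 50 - 50) = 0.
Farmer 4: others sum to 48; max(0, 50 - 48) = 2.
Farmer 5: others sum to 32; max(0, 50 - 32) = 18.
Total collected = 1 + 5 + 0 + 2 + 18 = 26.

26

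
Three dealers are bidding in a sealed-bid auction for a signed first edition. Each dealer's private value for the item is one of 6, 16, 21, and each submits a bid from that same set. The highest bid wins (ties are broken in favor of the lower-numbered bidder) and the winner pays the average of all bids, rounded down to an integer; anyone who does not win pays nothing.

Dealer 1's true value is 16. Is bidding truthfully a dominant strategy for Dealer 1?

Consider the case where Dealer 2 bids 6 and Dealer 3 bids 6.
Truthful bid 16: wins, pays 9, utility 16 - 9 = 7.
Bid 6 instead: wins, pays 6, utility 16 - 6 = 10.
Since 10 > 7, bidding 6 is strictly better here, so truthful bidding is not dominant.

No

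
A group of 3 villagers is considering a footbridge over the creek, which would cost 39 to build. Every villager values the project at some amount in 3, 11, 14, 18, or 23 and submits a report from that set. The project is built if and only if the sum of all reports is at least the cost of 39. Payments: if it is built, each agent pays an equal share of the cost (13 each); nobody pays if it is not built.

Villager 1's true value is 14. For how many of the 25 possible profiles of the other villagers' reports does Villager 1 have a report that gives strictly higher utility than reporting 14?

Others report (3, 14): truth gives 0; report 23 gives 1 > 0. Violating.
Others report (3, 18): truth gives 0; report 18 gives 1 > 0. Violating.
Others report (11, 11): truth gives 0; report 18 gives 1 > 0. Violating.
Others report (14, 3): truth gives 0; report 23 gives 1 > 0. Violating.
Others report (3, 3): truth gives 0; no alternative beats it.
Others report (3, 11): truth gives 0; no alternative beats it.
(Checking all 25 profiles: 5 have a profitable deviation, 20 do not.)

5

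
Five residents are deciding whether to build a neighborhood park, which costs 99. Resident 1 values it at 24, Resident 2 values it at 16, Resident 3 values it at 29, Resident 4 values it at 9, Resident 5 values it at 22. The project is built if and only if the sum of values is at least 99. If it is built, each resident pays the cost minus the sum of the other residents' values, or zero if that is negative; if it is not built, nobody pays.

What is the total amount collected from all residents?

95

Total value 100 ≥ cost 99, so it is built.
Resident 1: others sum to 76; max(0, 99 - 76) = 23.
Resident 2: others sum to 84; max(0, 99 - 84) = 15.
Resident 3: others sum to 71; max(0, 99 - 71) = 28.
Resident 4: others sum to 91; max(0, 99 - 91) = 8.
Resident 5: others sum to 78; max(0, 99 - 78) = 21.
Total collected = 23 + 15 + 28 + 8 + 21 = 95.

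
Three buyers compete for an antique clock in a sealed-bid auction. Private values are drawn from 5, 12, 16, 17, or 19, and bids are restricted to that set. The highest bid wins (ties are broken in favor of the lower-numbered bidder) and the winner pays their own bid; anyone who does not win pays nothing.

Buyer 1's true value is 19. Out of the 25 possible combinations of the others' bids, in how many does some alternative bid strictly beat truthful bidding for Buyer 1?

16

Others bid (5, 5): truth gives 0; bid 5 gives 14 > 0. Violating.
Others bid (5, 12): truth gives 0; bid 12 gives 7 > 0. Violating.
Others bid (5, 16): truth gives 0; bid 16 gives 3 > 0. Violating.
Others bid (5, 17): truth gives 0; bid 17 gives 2 > 0. Violating.
Others bid (5, 19): truth gives 0; no alternative beats it.
Others bid (12, 19): truth gives 0; no alternative beats it.
(Checking all 25 profiles: 16 have a profitable deviation, 9 do not.)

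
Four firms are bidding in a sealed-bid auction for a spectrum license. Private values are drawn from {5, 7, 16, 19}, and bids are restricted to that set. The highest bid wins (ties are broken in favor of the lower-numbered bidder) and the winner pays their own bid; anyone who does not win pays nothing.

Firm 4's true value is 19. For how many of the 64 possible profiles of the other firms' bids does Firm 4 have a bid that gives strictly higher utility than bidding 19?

8

Others bid (5, 5, 5): truth gives 0; bid 7 gives 12 > 0. Violating.
Others bid (5, 5, 7): truth gives 0; bid 16 gives 3 > 0. Violating.
Others bid (5, 7, 5): truth gives 0; bid 16 gives 3 > 0. Violating.
Others bid (5, 7, 7): truth gives 0; bid 16 gives 3 > 0. Violating.
Others bid (5, 5, 16): truth gives 0; no alternative beats it.
Others bid (5, 5, 19): truth gives 0; no alternative beats it.
(Checking all 64 profiles: 8 have a profitable deviation, 56 do not.)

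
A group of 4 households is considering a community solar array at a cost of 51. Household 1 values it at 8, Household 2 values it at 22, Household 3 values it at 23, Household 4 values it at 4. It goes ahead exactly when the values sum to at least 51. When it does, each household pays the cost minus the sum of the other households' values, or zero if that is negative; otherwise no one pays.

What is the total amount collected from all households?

35

Total value 57 ≥ cost 51, so it is built.
Household 1: others sum to 49; max(0, 51 - 49) = 2.
Household 2: others sum to 35; max(0, 51 - 35) = 16.
Household 3: others sum to 34; max(0, 51 - 34) = 17.
Household 4: others sum to 53; max(0, 51 - 53) = 0.
Total collected = 2 + 16 + 17 + 0 = 35.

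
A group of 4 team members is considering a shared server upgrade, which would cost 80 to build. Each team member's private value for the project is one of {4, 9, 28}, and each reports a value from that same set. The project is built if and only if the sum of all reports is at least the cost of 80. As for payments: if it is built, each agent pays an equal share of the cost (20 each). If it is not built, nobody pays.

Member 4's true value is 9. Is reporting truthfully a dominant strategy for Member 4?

Yes

Check each profile of the others' reports and compare truth against every alternative report.
Others report (28, 28, 28): truth gives -11, best alternative gives -11.
Others report (4, 4, 4): truth gives 0, best alternative gives 0.
Others report (4, 4, 9): truth gives 0, best alternative gives 0.
Others report (4, 4, 28): truth gives 0, best alternative gives 0.
Others report (4, 9, 4): truth gives 0, best alternative gives 0.
Others report (4, 9, 9): truth gives 0, best alternative gives 0.
(Remaining 21 profiles checked similarly; truth is weakly best in each.)
In every case the truthful report is at least as good as any alternative, so it is a dominant strategy.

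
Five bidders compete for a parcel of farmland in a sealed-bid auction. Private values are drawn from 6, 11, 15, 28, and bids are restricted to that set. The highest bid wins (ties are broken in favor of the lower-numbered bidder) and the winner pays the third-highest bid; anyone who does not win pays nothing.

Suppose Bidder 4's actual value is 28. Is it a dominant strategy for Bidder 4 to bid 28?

Yes

Check each profile of the others' bids and compare truth against every alternative bid.
Others bid (6, 6, 6, 28): truth gives 22, best alternative gives 0.
Others bid (6, 6, 15, 6): truth gives 22, best alternative gives 0.
Others bid (6, 15, 6, 6): truth gives 22, best alternative gives 0.
Others bid (15, 6, 6, 6): truth gives 22, best alternative gives 0.
Others bid (6, 6, 11, 28): truth gives 17, best alternative gives 0.
Others bid (6, 6, 15, 11): truth gives 17, best alternative gives 0.
(Remaining 250 profiles checked similarly; truth is weakly best in each.)
In every case the truthful bid is at least as good as any alternative, so it is a dominant strategy.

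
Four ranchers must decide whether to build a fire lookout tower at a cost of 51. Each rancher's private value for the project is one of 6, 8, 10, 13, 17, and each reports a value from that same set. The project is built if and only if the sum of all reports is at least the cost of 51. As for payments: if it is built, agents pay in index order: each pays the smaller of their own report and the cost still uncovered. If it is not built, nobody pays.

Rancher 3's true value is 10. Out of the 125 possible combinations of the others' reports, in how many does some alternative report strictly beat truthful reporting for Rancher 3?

Others report (10, 17, 17): truth gives 0; report 8 gives 2 > 0. Violating.
Others report (13, 13, 17): truth gives 0; report 8 gives 2 > 0. Violating.
Others report (13, 17, 13): truth gives 0; report 8 gives 2 > 0. Violating.
Others report (13, 17, 17): truth gives 0; report 6 gives 4 > 0. Violating.
Others report (6, 6, 6): truth gives 0; no alternative beats it.
Others report (6, 6, 8): truth gives 0; no alternative beats it.
(Checking all 125 profiles: 10 have a profitable deviation, 115 do not.)

10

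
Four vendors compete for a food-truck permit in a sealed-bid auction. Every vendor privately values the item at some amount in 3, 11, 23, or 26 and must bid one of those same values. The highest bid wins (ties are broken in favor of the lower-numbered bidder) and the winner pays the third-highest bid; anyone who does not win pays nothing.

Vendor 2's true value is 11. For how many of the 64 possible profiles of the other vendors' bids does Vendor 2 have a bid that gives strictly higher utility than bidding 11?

6

Others bid (3, 3, 23): truth gives 0; bid 23 gives 8 > 0. Violating.
Others bid (3, 3, 26): truth gives 0; bid 26 gives 8 > 0. Violating.
Others bid (3, 23, 3): truth gives 0; bid 23 gives 8 > 0. Violating.
Others bid (3, 26, 3): truth gives 0; bid 26 gives 8 > 0. Violating.
Others bid (3, 3, 3): truth gives 8; no alternative beats it.
Others bid (3, 3, 11): truth gives 8; no alternative beats it.
(Checking all 64 profiles: 6 have a profitable deviation, 58 do not.)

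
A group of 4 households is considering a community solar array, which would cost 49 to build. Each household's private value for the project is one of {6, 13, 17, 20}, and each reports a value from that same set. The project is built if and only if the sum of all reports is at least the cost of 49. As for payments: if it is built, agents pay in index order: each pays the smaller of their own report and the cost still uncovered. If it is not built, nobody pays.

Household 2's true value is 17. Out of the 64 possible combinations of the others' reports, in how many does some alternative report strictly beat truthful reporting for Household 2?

51

Others report (6, 13, 17): truth gives 0; report 13 gives 4 > 0. Violating.
Others report (6, 13, 20): truth gives 0; report 13 gives 4 > 0. Violating.
Others report (6, 17, 13): truth gives 0; report 13 gives 4 > 0. Violating.
Others report (6, 17, 17): truth gives 0; report 13 gives 4 > 0. Violating.
Others report (6, 6, 6): truth gives 0; no alternative beats it.
Others report (6, 6, 13): truth gives 0; no alternative beats it.
(Checking all 64 profiles: 51 have a profitable deviation, 13 do not.)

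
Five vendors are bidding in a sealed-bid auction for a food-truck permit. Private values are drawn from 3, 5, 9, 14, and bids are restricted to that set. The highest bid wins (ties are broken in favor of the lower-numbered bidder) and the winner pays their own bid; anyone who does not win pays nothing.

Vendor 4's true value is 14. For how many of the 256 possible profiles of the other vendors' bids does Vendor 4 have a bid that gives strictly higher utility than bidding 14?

24

Others bid (3, 3, 3, 3): truth gives 0; bid 5 gives 9 > 0. Violating.
Others bid (3, 3, 3, 5): truth gives 0; bid 5 gives 9 > 0. Violating.
Others bid (3, 3, 3, 9): truth gives 0; bid 9 gives 5 > 0. Violating.
Others bid (3, 3, 5, 3): truth gives 0; bid 9 gives 5 > 0. Violating.
Others bid (3, 3, 3, 14): truth gives 0; no alternative beats it.
Others bid (3, 3, 5, 14): truth gives 0; no alternative beats it.
(Checking all 256 profiles: 24 have a profitable deviation, 232 do not.)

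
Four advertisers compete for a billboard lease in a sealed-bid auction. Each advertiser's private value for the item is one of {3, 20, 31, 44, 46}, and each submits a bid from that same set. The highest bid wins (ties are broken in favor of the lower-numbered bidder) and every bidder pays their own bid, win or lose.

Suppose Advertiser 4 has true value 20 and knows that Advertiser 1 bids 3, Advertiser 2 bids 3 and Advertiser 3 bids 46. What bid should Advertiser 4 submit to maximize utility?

3

Bid 3: loses but pays 3, utility -3.
Bid 20: loses but pays 20, utility -20.
Bid 31: loses but pays 31, utility -31.
Bid 44: loses but pays 44, utility -44.
Bid 46: loses but pays 46, utility -46.
The best choice is 3 with utility -3.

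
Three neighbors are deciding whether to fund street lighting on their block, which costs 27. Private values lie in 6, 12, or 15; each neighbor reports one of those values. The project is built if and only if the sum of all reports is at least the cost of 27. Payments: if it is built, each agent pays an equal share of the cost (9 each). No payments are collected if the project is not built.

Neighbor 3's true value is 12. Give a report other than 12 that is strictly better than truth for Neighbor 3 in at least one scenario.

Suppose Neighbor 1 reports 6 and Neighbor 2 reports 6.
Report 12: project not built, utility 0.
Report 15: project built, pays 9, utility 12 - 9 = 3.
So reporting 15 beats truth here (3 > 0).

15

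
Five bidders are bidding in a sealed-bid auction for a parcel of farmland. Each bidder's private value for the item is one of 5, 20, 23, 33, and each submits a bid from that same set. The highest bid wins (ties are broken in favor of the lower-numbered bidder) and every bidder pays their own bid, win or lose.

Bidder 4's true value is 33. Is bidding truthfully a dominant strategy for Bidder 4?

Consider the case where Bidder 1 bids 5, Bidder 2 bids 5, Bidder 3 bids 5 and Bidder 5 bids 5.
Truthful bid 33: wins, pays 33, utility 33 - 33 = 0.
Bid 20 instead: wins, pays 20, utility 33 - 20 = 13.
Since 13 > 0, bidding 20 is strictly better here, so truthful bidding is not dominant.

No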